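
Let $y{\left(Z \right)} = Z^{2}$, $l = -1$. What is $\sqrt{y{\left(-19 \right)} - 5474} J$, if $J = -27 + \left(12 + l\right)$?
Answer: $- 16 i \sqrt{5113} \approx - 1144.1 i$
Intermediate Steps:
$J = -16$ ($J = -27 + \left(12 - 1\right) = -27 + 11 = -16$)
$\sqrt{y{\left(-19 \right)} - 5474} J = \sqrt{\left(-19\right)^{2} - 5474} \left(-16\right) = \sqrt{361 - 5474} \left(-16\right) = \sqrt{-5113} \left(-16\right) = i \sqrt{5113} \left(-16\right) = - 16 i \sqrt{5113}$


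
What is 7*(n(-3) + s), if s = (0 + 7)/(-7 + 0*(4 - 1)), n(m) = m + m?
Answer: -49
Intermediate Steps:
n(m) = 2*m
s = -1 (s = 7/(-7 + 0*3) = 7/(-7 + 0) = 7/(-7) = 7*(-⅐) = -1)
7*(n(-3) + s) = 7*(2*(-3) - 1) = 7*(-6 - 1) = 7*(-7) = -49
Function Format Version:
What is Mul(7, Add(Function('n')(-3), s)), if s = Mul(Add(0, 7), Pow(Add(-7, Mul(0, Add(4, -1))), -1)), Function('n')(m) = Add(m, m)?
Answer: -49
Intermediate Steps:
Function('n')(m) = Mul(2, m)
s = -1 (s = Mul(7, Pow(Add(-7, Mul(0, 3)), -1)) = Mul(7, Pow(Add(-7, 0), -1)) = Mul(7, Pow(-7, -1)) = Mul(7, Rational(-1, 7)) = -1)
Mul(7, Add(Function('n')(-3), s)) = Mul(7, Add(Mul(2, -3), -1)) = Mul(7, Add(-6, -1)) = Mul(7, -7) = -49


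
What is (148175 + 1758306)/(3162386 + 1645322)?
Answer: 1906481/4807708 ≈ 0.39655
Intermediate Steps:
(148175 + 1758306)/(3162386 + 1645322) = 1906481/4807708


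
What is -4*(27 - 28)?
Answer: 4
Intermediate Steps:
-4*(27 - 28) = -4*(-1) = 4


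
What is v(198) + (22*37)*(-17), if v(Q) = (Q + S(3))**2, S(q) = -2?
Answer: 24578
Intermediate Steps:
v(Q) = (-2 + Q)**2 (v(Q) = (Q - 2)**2 = (-2 + Q)**2)
v(198) + (22*37)*(-17) = (-2 + 198)**2 + (22*37)*(-17) = 196**2 + 814*(-17) = 38416 - 13838 = 24578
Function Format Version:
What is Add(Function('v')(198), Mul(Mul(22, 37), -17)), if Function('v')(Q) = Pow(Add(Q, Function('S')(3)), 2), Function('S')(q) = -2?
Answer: 24578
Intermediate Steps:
Function('v')(Q) = Pow(Add(-2, Q), 2) (Function('v')(Q) = Pow(Add(Q, -2), 2) = Pow(Add(-2, Q), 2))
Add(Function('v')(198), Mul(Mul(22, 37), -17)) = Add(Pow(Add(-2, 198), 2), Mul(Mul(22, 37), -17)) = Add(Pow(196, 2), Mul(814, -17)) = Add(38416, -13838) = 24578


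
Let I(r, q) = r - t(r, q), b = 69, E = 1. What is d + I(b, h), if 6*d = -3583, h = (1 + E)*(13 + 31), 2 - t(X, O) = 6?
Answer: -3145/6 ≈ -524.17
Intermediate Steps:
t(X, O) = -4 (t(X, O) = 2 - 1*6 = 2 - 6 = -4)
h = 88 (h = (1 + 1)*(13 + 31) = 2*44 = 88)
I(r, q) = 4 + r (I(r, q) = r - 1*(-4) = r + 4 = 4 + r)
d = -3583/6 (d = (⅙)*(-3583) = -3583/6 ≈ -597.17)
d + I(b, h) = -3583/6 + (4 + 69) = -3583/6 + 73 = -3145/6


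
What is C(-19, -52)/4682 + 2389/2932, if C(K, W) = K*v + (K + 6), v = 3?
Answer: 5490029/6863812 ≈ 0.79985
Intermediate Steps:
C(K, W) = 6 + 4*K (C(K, W) = K*3 + (K + 6) = 3*K + (6 + K) = 6 + 4*K)
C(-19, -52)/4682 + 2389/2932 = (6 + 4*(-19))/4682 + 2389/2932 = (6 - 76)*(1/4682) + 2389*(1/2932) = -70*1/4682 + 2389/2932 = -35/2341 + 2389/2932 = 5490029/6863812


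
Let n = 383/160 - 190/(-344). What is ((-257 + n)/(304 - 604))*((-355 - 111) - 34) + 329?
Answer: -389779/4128 ≈ -94.423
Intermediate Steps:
n = 20269/6880 (n = 383*(1/160) - 190*(-1/344) = 383/160 + 95/172 = 20269/6880 ≈ 2.9461)
((-257 + n)/(304 - 604))*((-355 - 111) - 34) + 329 = ((-257 + 20269/6880)/(304 - 604))*((-355 - 111) - 34) + 329 = (-1747891/6880/(-300))*(-466 - 34) + 329 = -1747891/6880*(-1/300)*(-500) + 329 = (1747891/2064000)*(-500) + 329 = -1747891/4128 + 329 = -389779/4128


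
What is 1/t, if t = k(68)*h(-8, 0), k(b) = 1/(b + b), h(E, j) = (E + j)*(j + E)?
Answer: 17/8 ≈ 2.1250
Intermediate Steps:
h(E, j) = (E + j)² (h(E, j) = (E + j)*(E + j) = (E + j)²)
k(b) = 1/(2*b)
t = 8/17 (t = ((½)/68)*(-8 + 0)² = ((½)*(1/68))*(-8)² = (1/136)*64 = 8/17 ≈ 0.47059)
1/t = 1/(8/17) = 17/8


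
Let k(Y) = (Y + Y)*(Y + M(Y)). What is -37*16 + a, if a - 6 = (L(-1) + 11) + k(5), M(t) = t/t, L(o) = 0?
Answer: -515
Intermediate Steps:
M(t) = 1
k(Y) = 2*Y*(1 + Y) (k(Y) = (Y + Y)*(Y + 1) = (2*Y)*(1 + Y) = 2*Y*(1 + Y))
a = 77 (a = 6 + ((0 + 11) + 2*5*(1 + 5)) = 6 + (11 + 2*5*6) = 6 + (11 + 60) = 6 + 71 = 77)
-37*16 + a = -37*16 + 77 = -592 + 77 = -515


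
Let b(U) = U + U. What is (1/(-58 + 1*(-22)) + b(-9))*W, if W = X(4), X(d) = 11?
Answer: -15851/80 ≈ -198.14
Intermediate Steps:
W = 11
b(U) = 2*U
(1/(-58 + 1*(-22)) + b(-9))*W = (1/(-58 + 1*(-22)) + 2*(-9))*11 = (1/(-58 - 22) - 18)*11 = (1/(-80) - 18)*11 = (-1/80 - 18)*11 = -1441/80*11 = -15851/80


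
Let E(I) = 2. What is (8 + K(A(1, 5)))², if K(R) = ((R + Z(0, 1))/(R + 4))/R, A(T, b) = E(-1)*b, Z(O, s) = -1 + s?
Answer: 12769/196 ≈ 65.148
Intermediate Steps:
A(T, b) = 2*b
K(R) = 1/(4 + R) (K(R) = ((R + (-1 + 1))/(R + 4))/R = ((R + 0)/(4 + R))/R = (R/(4 + R))/R = 1/(4 + R))
(8 + K(A(1, 5)))² = (8 + 1/(4 + 2*5))² = (8 + 1/(4 + 10))² = (8 + 1/14)² = (113/14)² = 12769/196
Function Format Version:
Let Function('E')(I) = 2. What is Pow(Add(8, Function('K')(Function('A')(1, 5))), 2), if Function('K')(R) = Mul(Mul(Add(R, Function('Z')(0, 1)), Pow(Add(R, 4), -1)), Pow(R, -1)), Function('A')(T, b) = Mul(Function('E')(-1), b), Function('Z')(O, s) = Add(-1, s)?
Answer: Rational(12769, 196) ≈ 65.148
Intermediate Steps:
Function('A')(T, b) = Mul(2, b)
Function('K')(R) = Pow(Add(4, R), -1) (Function('K')(R) = Mul(Mul(Add(R, Add(-1, 1)), Pow(Add(R, 4), -1)), Pow(R, -1)) = Mul(Mul(Add(R, 0), Pow(Add(4, R), -1)), Pow(R, -1)) = Mul(Mul(R, Pow(Add(4, R), -1)), Pow(R, -1)) = Pow(Add(4, R), -1))
Pow(Add(8, Function('K')(Function('A')(1, 5))), 2) = Pow(Add(8, Pow(Add(4, Mul(2, 5)), -1)), 2) = Pow(Add(8, Pow(Add(4, 10), -1)), 2) = Pow(Add(8, Pow(14, -1)), 2) = Pow(Add(8, Rational(1, 14)), 2) = Pow(Rational(113, 14), 2) = Rational(12769, 196)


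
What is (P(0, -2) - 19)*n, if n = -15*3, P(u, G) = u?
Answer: 855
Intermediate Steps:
n = -45
(P(0, -2) - 19)*n = (0 - 19)*(-45) = -19*(-45) = 855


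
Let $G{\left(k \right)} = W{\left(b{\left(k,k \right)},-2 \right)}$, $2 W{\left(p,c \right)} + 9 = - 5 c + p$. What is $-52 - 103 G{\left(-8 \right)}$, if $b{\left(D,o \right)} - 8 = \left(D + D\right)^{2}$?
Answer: $- \frac{27399}{2} \approx -13700.0$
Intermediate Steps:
$b{\left(D,o \right)} = 8 + 4 D^{2}$ ($b{\left(D,o \right)} = 8 + \left(D + D\right)^{2} = 8 + \left(2 D\right)^{2} = 8 + 4 D^{2}$)
$W{\left(p,c \right)} = - \frac{9}{2} + \frac{p}{2} - \frac{5 c}{2}$ ($W{\left(p,c \right)} = - \frac{9}{2} + \frac{- 5 c + p}{2} = - \frac{9}{2} + \frac{p - 5 c}{2} = - \frac{9}{2} - \left(- \frac{p}{2} + \frac{5 c}{2}\right) = - \frac{9}{2} + \frac{p}{2} - \frac{5 c}{2}$)
$G{\left(k \right)} = \frac{9}{2} + 2 k^{2}$ ($G{\left(k \right)} = - \frac{9}{2} + \frac{8 + 4 k^{2}}{2} - -5 = - \frac{9}{2} + \left(4 + 2 k^{2}\right) + 5 = \frac{9}{2} + 2 k^{2}$)
$-52 - 103 G{\left(-8 \right)} = -52 - 103 \left(\frac{9}{2} + 2 \left(-8\right)^{2}\right) = -52 - 103 \left(\frac{9}{2} + 2 \cdot 64\right) = -52 - 103 \left(\frac{9}{2} + 128\right) = -52 - \frac{27295}{2} = - \frac{27399}{2}$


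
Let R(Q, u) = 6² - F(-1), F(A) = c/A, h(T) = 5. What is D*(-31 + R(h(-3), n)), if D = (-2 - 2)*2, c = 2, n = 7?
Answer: -56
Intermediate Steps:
F(A) = 2/A
R(Q, u) = 38 (R(Q, u) = 6² - 2/(-1) = 36 - 2*(-1) = 36 - 1*(-2) = 36 + 2 = 38)
D = -8 (D = -4*2 = -8)
D*(-31 + R(h(-3), n)) = -8*(-31 + 38) = -8*7 = -56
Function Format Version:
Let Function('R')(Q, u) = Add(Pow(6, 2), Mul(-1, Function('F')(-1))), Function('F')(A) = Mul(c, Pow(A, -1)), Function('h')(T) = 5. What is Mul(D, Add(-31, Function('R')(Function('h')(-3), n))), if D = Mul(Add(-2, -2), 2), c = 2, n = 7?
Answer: -56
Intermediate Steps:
Function('F')(A) = Mul(2, Pow(A, -1))
Function('R')(Q, u) = 38 (Function('R')(Q, u) = Add(Pow(6, 2), Mul(-1, Mul(2, Pow(-1, -1)))) = Add(36, Mul(-1, Mul(2, -1))) = Add(36, Mul(-1, -2)) = Add(36, 2) = 38)
D = -8 (D = Mul(-4, 2) = -8)
Mul(D, Add(-31, Function('R')(Function('h')(-3), n))) = Mul(-8, Add(-31, 38)) = Mul(-8, 7) = -56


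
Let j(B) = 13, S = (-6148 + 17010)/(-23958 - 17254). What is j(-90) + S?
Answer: 262447/20606 ≈ 12.736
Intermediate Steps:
S = -5431/20606 (S = 10862/(-41212) = 10862*(-1/41212) = -5431/20606 ≈ -0.26356)
j(-90) + S = 13 - 5431/20606 = 262447/20606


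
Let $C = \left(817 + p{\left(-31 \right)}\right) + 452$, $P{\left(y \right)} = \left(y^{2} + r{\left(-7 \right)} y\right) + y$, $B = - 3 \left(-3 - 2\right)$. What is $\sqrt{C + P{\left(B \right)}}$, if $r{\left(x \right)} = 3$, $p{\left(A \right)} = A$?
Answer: $\sqrt{1523} \approx 39.026$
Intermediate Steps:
$B = 15$ ($B = \left(-3\right) \left(-5\right) = 15$)
$P{\left(y \right)} = y^{2} + 4 y$ ($P{\left(y \right)} = \left(y^{2} + 3 y\right) + y = y^{2} + 4 y$)
$C = 1238$ ($C = \left(817 - 31\right) + 452 = 786 + 452 = 1238$)
$\sqrt{C + P{\left(B \right)}} = \sqrt{1238 + 15 \left(4 + 15\right)} = \sqrt{1238 + 15 \cdot 19} = \sqrt{1238 + 285} = \sqrt{1523}$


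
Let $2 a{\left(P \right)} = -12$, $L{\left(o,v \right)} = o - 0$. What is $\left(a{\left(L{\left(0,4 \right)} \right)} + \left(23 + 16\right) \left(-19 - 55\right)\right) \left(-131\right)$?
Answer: $378852$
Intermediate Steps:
$L{\left(o,v \right)} = o$ ($L{\left(o,v \right)} = o + 0 = o$)
$a{\left(P \right)} = -6$ ($a{\left(P \right)} = \frac{1}{2} \left(-12\right) = -6$)
$\left(a{\left(L{\left(0,4 \right)} \right)} + \left(23 + 16\right) \left(-19 - 55\right)\right) \left(-131\right) = \left(-6 + \left(23 + 16\right) \left(-19 - 55\right)\right) \left(-131\right) = \left(-6 + 39 \left(-74\right)\right) \left(-131\right) = \left(-6 - 2886\right) \left(-131\right) = \left(-2892\right) \left(-131\right) = 378852$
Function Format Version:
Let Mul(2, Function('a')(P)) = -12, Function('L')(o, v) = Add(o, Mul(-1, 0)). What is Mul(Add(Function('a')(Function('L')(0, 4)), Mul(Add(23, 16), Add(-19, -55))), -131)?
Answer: 378852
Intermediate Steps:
Function('L')(o, v) = o (Function('L')(o, v) = Add(o, 0) = o)
Function('a')(P) = -6 (Function('a')(P) = Mul(Rational(1, 2), -12) = -6)
Mul(Add(Function('a')(Function('L')(0, 4)), Mul(Add(23, 16), Add(-19, -55))), -131) = Mul(Add(-6, Mul(Add(23, 16), Add(-19, -55))), -131) = Mul(Add(-6, Mul(39, -74)), -131) = Mul(Add(-6, -2886), -131) = Mul(-2892, -131) = 378852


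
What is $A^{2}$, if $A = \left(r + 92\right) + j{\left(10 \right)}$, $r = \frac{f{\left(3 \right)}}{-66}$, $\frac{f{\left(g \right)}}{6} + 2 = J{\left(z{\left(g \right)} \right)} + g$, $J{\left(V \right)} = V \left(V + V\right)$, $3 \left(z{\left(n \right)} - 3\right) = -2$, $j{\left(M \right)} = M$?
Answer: $\frac{99820081}{9801} \approx 10185.0$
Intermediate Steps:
$z{\left(n \right)} = \frac{7}{3}$ ($z{\left(n \right)} = 3 + \frac{1}{3} \left(-2\right) = 3 - \frac{2}{3} = \frac{7}{3}$)
$J{\left(V \right)} = 2 V^{2}$ ($J{\left(V \right)} = V 2 V = 2 V^{2}$)
$f{\left(g \right)} = \frac{160}{3} + 6 g$ ($f{\left(g \right)} = -12 + 6 \left(2 \left(\frac{7}{3}\right)^{2} + g\right) = -12 + 6 \left(2 \cdot \frac{49}{9} + g\right) = -12 + 6 \left(\frac{98}{9} + g\right) = -12 + \left(\frac{196}{3} + 6 g\right) = \frac{160}{3} + 6 g$)
$r = - \frac{107}{99}$ ($r = \frac{\frac{160}{3} + 6 \cdot 3}{-66} = \left(\frac{160}{3} + 18\right) \left(- \frac{1}{66}\right) = \frac{214}{3} \left(- \frac{1}{66}\right) = - \frac{107}{99} \approx -1.0808$)
$A = \frac{9991}{99}$ ($A = \left(- \frac{107}{99} + 92\right) + 10 = \frac{9001}{99} + 10 = \frac{9991}{99} \approx 100.92$)
$A^{2} = \left(\frac{9991}{99}\right)^{2} = \frac{99820081}{9801}$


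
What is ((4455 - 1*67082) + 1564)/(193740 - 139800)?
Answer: -61063/53940 ≈ -1.1321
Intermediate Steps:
((4455 - 1*67082) + 1564)/(193740 - 139800) = ((4455 - 67082) + 1564)/53940 = (-62627 + 1564)*(1/53940) = -61063*1/53940 = -61063/53940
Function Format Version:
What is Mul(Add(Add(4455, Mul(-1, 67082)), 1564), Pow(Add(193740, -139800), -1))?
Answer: Rational(-61063, 53940) ≈ -1.1321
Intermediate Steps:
Mul(Add(Add(4455, Mul(-1, 67082)), 1564), Pow(Add(193740, -139800), -1)) = Mul(Add(Add(4455, -67082), 1564), Pow(53940, -1)) = Mul(Add(-62627, 1564), Rational(1, 53940)) = Mul(-61063, Rational(1, 53940)) = Rational(-61063, 53940)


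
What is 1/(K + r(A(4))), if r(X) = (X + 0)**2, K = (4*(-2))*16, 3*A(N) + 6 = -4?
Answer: -9/1052 ≈ -0.0085551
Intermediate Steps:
A(N) = -10/3 (A(N) = -2 + (1/3)*(-4) = -2 - 4/3 = -10/3)
K = -128 (K = -8*16 = -128)
r(X) = X**2
1/(K + r(A(4))) = 1/(-128 + (-10/3)**2) = 1/(-128 + 100/9) = 1/(-1052/9) = -9/1052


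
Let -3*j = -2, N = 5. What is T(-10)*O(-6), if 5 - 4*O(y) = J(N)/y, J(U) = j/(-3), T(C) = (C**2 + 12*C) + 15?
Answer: -335/54 ≈ -6.2037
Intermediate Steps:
j = 2/3 (j = -1/3*(-2) = 2/3 ≈ 0.66667)
T(C) = 15 + C**2 + 12*C
J(U) = -2/9 (J(U) = (2/3)/(-3) = (2/3)*(-1/3) = -2/9)
O(y) = 5/4 + 1/(18*y) (O(y) = 5/4 - (-1)/(18*y) = 5/4 + 1/(18*y))
T(-10)*O(-6) = (15 + (-10)**2 + 12*(-10))*((1/36)*(2 + 45*(-6))/(-6)) = (15 + 100 - 120)*((1/36)*(-1/6)*(2 - 270)) = -5*(-1)*(-268)/(36*6) = -5*67/54 = -335/54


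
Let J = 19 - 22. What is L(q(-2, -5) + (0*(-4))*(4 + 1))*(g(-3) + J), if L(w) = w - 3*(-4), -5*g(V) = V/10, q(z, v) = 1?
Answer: -1911/50 ≈ -38.220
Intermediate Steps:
J = -3
g(V) = -V/50 (g(V) = -V/(5*10) = -V/50)
L(w) = 12 + w (L(w) = w + 12 = 12 + w)
L(q(-2, -5) + (0*(-4))*(4 + 1))*(g(-3) + J) = (12 + (1 + (0*(-4))*(4 + 1)))*(-1/50*(-3) - 3) = (12 + (1 + 0*5))*(3/50 - 3) = (12 + (1 + 0))*(-147/50) = (12 + 1)*(-147/50) = 13*(-147/50) = -1911/50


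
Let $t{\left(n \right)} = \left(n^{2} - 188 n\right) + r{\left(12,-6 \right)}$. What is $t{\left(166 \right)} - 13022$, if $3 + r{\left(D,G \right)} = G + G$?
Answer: $-16689$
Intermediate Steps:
$r{\left(D,G \right)} = -3 + 2 G$ ($r{\left(D,G \right)} = -3 + \left(G + G\right) = -3 + 2 G$)
$t{\left(n \right)} = -15 + n^{2} - 188 n$ ($t{\left(n \right)} = \left(n^{2} - 188 n\right) + \left(-3 + 2 \left(-6\right)\right) = \left(n^{2} - 188 n\right) - 15 = -15 + n^{2} - 188 n$)
$t{\left(166 \right)} - 13022 = \left(-15 + 166^{2} - 31208\right) - 13022 = \left(-15 + 27556 - 31208\right) - 13022 = -3667 - 13022 = -16689$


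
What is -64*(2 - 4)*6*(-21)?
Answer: -16128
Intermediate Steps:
-64*(2 - 4)*6*(-21) = -(-128)*6*(-21) = -64*(-12)*(-21) = 768*(-21) = -16128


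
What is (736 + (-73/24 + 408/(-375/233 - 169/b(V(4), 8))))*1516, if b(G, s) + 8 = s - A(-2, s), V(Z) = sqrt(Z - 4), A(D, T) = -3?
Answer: 133716141023/121506 ≈ 1.1005e+6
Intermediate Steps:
V(Z) = sqrt(-4 + Z)
b(G, s) = -5 + s (b(G, s) = -8 + (s - 1*(-3)) = -8 + (s + 3) = -8 + (3 + s) = -5 + s)
(736 + (-73/24 + 408/(-375/233 - 169/b(V(4), 8))))*1516 = (736 + (-73/24 + 408/(-375/233 - 169/(-5 + 8))))*1516 = (736 + (-73*1/24 + 408/(-375*1/233 - 169/3)))*1516 = (736 + (-73/24 + 408/(-375/233 - 169*1/3)))*1516 = (736 + (-73/24 + 408/(-375/233 - 169/3)))*1516 = (736 + (-73/24 + 408/(-40502/699)))*1516 = (736 + (-73/24 + 408*(-699/40502)))*1516 = (736 + (-73/24 - 142596/20251))*1516 = (736 - 4900627/486024)*1516 = (352813037/486024)*1516 = 133716141023/121506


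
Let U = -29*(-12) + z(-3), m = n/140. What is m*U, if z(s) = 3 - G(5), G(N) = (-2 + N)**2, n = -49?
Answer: -1197/10 ≈ -119.70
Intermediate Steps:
m = -7/20 (m = -49/140 = -49*1/140 = -7/20 ≈ -0.35000)
z(s) = -6 (z(s) = 3 - (-2 + 5)**2 = 3 - 1*3**2 = 3 - 1*9 = 3 - 9 = -6)
U = 342 (U = -29*(-12) - 6 = 348 - 6 = 342)
m*U = -7/20*342 = -1197/10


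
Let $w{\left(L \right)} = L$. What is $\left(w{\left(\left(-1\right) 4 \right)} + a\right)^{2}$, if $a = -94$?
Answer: $9604$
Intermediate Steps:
$\left(w{\left(\left(-1\right) 4 \right)} + a\right)^{2} = \left(\left(-1\right) 4 - 94\right)^{2} = \left(-4 - 94\right)^{2} = \left(-98\right)^{2} = 9604$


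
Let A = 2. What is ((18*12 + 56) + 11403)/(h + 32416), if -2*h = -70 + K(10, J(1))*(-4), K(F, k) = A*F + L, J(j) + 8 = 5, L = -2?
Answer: 11675/32487 ≈ 0.35937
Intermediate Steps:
J(j) = -3 (J(j) = -8 + 5 = -3)
K(F, k) = -2 + 2*F (K(F, k) = 2*F - 2 = -2 + 2*F)
h = 71 (h = -(-70 + (-2 + 2*10)*(-4))/2 = -(-70 + (-2 + 20)*(-4))/2 = -(-70 + 18*(-4))/2 = -(-70 - 72)/2 = -½*(-142) = 71)
((18*12 + 56) + 11403)/(h + 32416) = ((18*12 + 56) + 11403)/(71 + 32416) = ((216 + 56) + 11403)/32487 = (272 + 11403)*(1/32487) = 11675*(1/32487) = 11675/32487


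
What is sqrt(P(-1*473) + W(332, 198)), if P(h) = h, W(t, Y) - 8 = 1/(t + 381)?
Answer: 2*I*sqrt(59097718)/713 ≈ 21.564*I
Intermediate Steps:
W(t, Y) = 8 + 1/(381 + t) (W(t, Y) = 8 + 1/(t + 381) = 8 + 1/(381 + t))
sqrt(P(-1*473) + W(332, 198)) = sqrt(-1*473 + (3049 + 8*332)/(381 + 332)) = sqrt(-473 + (3049 + 2656)/713) = sqrt(-473 + (1/713)*5705) = sqrt(-473 + 5705/713) = sqrt(-331544/713) = 2*I*sqrt(59097718)/713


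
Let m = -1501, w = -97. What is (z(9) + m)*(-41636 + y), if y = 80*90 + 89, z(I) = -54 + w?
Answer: 56741244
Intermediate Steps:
z(I) = -151 (z(I) = -54 - 97 = -151)
y = 7289 (y = 7200 + 89 = 7289)
(z(9) + m)*(-41636 + y) = (-151 - 1501)*(-41636 + 7289) = -1652*(-34347) = 56741244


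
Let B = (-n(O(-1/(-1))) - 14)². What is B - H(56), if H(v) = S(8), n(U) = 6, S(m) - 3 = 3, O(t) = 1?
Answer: 394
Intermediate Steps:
S(m) = 6 (S(m) = 3 + 3 = 6)
H(v) = 6
B = 400 (B = (-1*6 - 14)² = (-6 - 14)² = (-20)² = 400)
B - H(56) = 400 - 1*6 = 400 - 6 = 394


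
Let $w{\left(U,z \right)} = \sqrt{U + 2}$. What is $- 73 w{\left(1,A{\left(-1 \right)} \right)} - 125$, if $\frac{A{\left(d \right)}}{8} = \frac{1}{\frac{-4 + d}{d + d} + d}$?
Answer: $-125 - 73 \sqrt{3} \approx -251.44$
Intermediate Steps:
$A{\left(d \right)} = \frac{8}{d + \frac{-4 + d}{2 d}}$ ($A{\left(d \right)} = \frac{8}{\frac{-4 + d}{d + d} + d} = \frac{8}{\frac{-4 + d}{2 d} + d} = \frac{8}{d + \frac{-4 + d}{2 d}}$)
$w{\left(U,z \right)} = \sqrt{2 + U}$
$- 73 w{\left(1,A{\left(-1 \right)} \right)} - 125 = - 73 \sqrt{2 + 1} - 125 = - 73 \sqrt{3} - 125 = -125 - 73 \sqrt{3}$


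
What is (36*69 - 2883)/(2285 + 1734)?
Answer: -399/4019 ≈ -0.099278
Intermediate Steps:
(36*69 - 2883)/(2285 + 1734) = (2484 - 2883)/4019 = -399*1/4019 = -399/4019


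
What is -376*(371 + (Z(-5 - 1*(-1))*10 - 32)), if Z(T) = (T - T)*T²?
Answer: -127464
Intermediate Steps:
Z(T) = 0 (Z(T) = 0*T² = 0)
-376*(371 + (Z(-5 - 1*(-1))*10 - 32)) = -376*(371 + (0*10 - 32)) = -376*(371 + (0 - 32)) = -376*(371 - 32) = -376*339 = -127464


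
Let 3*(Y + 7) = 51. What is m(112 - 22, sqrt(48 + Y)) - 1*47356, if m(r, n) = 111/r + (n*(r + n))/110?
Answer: -15626899/330 + 9*sqrt(58)/11 ≈ -47348.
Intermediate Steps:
Y = 10 (Y = -7 + (1/3)*51 = -7 + 17 = 10)
m(r, n) = 111/r + n*(n + r)/110 (m(r, n) = 111/r + (n*(n + r))*(1/110) = 111/r + n*(n + r)/110)
m(112 - 22, sqrt(48 + Y)) - 1*47356 = (12210 + sqrt(48 + 10)*(112 - 22)*(sqrt(48 + 10) + (112 - 22)))/(110*(112 - 22)) - 1*47356 = (1/110)*(12210 + sqrt(58)*90*(sqrt(58) + 90))/90 - 47356 = (1/110)*(1/90)*(12210 + sqrt(58)*90*(90 + sqrt(58))) - 47356 = (1/110)*(1/90)*(12210 + 90*sqrt(58)*(90 + sqrt(58))) - 47356 = (37/30 + sqrt(58)*(90 + sqrt(58))/110) - 47356 = -1420643/30 + sqrt(58)*(90 + sqrt(58))/110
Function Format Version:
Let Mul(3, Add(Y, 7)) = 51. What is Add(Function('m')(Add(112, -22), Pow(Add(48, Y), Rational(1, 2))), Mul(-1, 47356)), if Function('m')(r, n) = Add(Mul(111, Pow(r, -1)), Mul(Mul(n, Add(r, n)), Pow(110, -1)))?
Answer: Add(Rational(-15626899, 330), Mul(Rational(9, 11), Pow(58, Rational(1, 2)))) ≈ -47348.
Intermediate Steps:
Y = 10 (Y = Add(-7, Mul(Rational(1, 3), 51)) = Add(-7, 17) = 10)
Function('m')(r, n) = Add(Mul(111, Pow(r, -1)), Mul(Rational(1, 110), n, Add(n, r))) (Function('m')(r, n) = Add(Mul(111, Pow(r, -1)), Mul(Mul(n, Add(n, r)), Rational(1, 110))) = Add(Mul(111, Pow(r, -1)), Mul(Rational(1, 110), n, Add(n, r))))
Add(Function('m')(Add(112, -22), Pow(Add(48, Y), Rational(1, 2))), Mul(-1, 47356)) = Add(Mul(Rational(1, 110), Pow(Add(112, -22), -1), Add(12210, Mul(Pow(Add(48, 10), Rational(1, 2)), Add(112, -22), Add(Pow(Add(48, 10), Rational(1, 2)), Add(112, -22))))), Mul(-1, 47356)) = Add(Mul(Rational(1, 110), Pow(90, -1), Add(12210, Mul(Pow(58, Rational(1, 2)), 90, Add(Pow(58, Rational(1, 2)), 90)))), -47356) = Add(Mul(Rational(1, 110), Rational(1, 90), Add(12210, Mul(Pow(58, Rational(1, 2)), 90, Add(90, Pow(58, Rational(1, 2)))))), -47356) = Add(Mul(Rational(1, 110), Rational(1, 90), Add(12210, Mul(90, Pow(58, Rational(1, 2)), Add(90, Pow(58, Rational(1, 2)))))), -47356) = Add(Add(Rational(37, 30), Mul(Rational(1, 110), Pow(58, Rational(1, 2)), Add(90, Pow(58, Rational(1, 2))))), -47356) = Add(Rational(-1420643, 30), Mul(Rational(1, 110), Pow(58, Rational(1, 2)), Add(90, Pow(58, Rational(1, 2)))))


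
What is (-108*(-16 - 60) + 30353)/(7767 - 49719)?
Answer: -38561/41952 ≈ -0.91917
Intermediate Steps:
(-108*(-16 - 60) + 30353)/(7767 - 49719) = (-108*(-76) + 30353)/(-41952) = (8208 + 30353)*(-1/41952) = 38561*(-1/41952) = -38561/41952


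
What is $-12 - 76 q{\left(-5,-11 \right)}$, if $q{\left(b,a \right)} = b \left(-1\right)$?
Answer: $-392$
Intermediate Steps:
$q{\left(b,a \right)} = - b$
$-12 - 76 q{\left(-5,-11 \right)} = -12 - 76 \left(\left(-1\right) \left(-5\right)\right) = -12 - 380 = -392$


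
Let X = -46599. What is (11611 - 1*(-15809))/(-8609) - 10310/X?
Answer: -1188985790/401170791 ≈ -2.9638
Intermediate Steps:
(11611 - 1*(-15809))/(-8609) - 10310/X = (11611 - 1*(-15809))/(-8609) - 10310/(-46599) = (11611 + 15809)*(-1/8609) - 10310*(-1/46599) = 27420*(-1/8609) + 10310/46599 = -27420/8609 + 10310/46599 = -1188985790/401170791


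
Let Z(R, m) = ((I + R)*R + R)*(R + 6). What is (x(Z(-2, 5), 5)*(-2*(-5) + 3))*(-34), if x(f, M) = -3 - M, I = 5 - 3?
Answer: 3536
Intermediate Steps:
I = 2
Z(R, m) = (6 + R)*(R + R*(2 + R)) (Z(R, m) = ((2 + R)*R + R)*(R + 6) = (R*(2 + R) + R)*(6 + R) = (R + R*(2 + R))*(6 + R) = (6 + R)*(R + R*(2 + R)))
(x(Z(-2, 5), 5)*(-2*(-5) + 3))*(-34) = ((-3 - 1*5)*(-2*(-5) + 3))*(-34) = ((-3 - 5)*(10 + 3))*(-34) = -8*13*(-34) = -104*(-34) = 3536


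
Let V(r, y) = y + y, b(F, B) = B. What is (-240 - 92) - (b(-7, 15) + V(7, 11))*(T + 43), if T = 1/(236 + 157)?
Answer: -755776/393 ≈ -1923.1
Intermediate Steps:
V(r, y) = 2*y
T = 1/393 ≈ 0.0025445
(-240 - 92) - (b(-7, 15) + V(7, 11))*(T + 43) = (-240 - 92) - (15 + 2*11)*(1/393 + 43) = -332 - (15 + 22)*16900/393 = -332 - 37*16900/393 = -332 - 1*625300/393 = -332 - 625300/393 = -755776/393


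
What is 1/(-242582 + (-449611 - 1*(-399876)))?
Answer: -1/292317 ≈ -3.4209e-6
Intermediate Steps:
1/(-242582 + (-449611 - 1*(-399876))) = 1/(-242582 + (-449611 + 399876)) = 1/(-242582 - 49735) = 1/(-292317) = -1/292317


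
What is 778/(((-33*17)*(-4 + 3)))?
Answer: 778/561 ≈ 1.3868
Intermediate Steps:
778/(((-33*17)*(-4 + 3))) = 778/((-561*(-1))) = 778/561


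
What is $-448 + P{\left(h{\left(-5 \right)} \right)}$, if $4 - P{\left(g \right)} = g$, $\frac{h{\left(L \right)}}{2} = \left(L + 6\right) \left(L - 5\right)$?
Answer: $-424$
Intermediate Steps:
$h{\left(L \right)} = 2 \left(-5 + L\right) \left(6 + L\right)$ ($h{\left(L \right)} = 2 \left(L + 6\right) \left(L - 5\right) = 2 \left(6 + L\right) \left(-5 + L\right) = 2 \left(-5 + L\right) \left(6 + L\right)$)
$P{\left(g \right)} = 4 - g$
$-448 + P{\left(h{\left(-5 \right)} \right)} = -448 - \left(-64 - 10 + 50\right) = -448 + \left(4 - \left(-60 - 10 + 2 \cdot 25\right)\right) = -448 + \left(4 - \left(-60 - 10 + 50\right)\right) = -448 + \left(4 - -20\right) = -448 + \left(4 + 20\right) = -448 + 24 = -424$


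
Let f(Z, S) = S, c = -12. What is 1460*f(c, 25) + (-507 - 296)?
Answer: 35697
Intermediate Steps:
1460*f(c, 25) + (-507 - 296) = 1460*25 + (-507 - 296) = 36500 - 803 = 35697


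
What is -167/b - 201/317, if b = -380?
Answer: -23441/120460 ≈ -0.19460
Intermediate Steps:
-167/b - 201/317 = -167/(-380) - 201/317 = -167*(-1/380) - 201*1/317 = 167/380 - 201/317 = -23441/120460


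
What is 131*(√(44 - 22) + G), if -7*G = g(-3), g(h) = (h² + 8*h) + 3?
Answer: 1572/7 + 131*√22 ≈ 839.02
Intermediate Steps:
g(h) = 3 + h² + 8*h
G = 12/7 (G = -(3 + (-3)² + 8*(-3))/7 = -(3 + 9 - 24)/7 = -⅐*(-12) = 12/7 ≈ 1.7143)
131*(√(44 - 22) + G) = 131*(√(44 - 22) + 12/7) = 131*(√22 + 12/7) = 131*(12/7 + √22) = 1572/7 + 131*√22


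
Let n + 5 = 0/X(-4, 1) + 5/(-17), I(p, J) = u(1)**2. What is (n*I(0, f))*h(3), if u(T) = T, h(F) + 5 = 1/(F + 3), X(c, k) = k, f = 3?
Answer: 435/17 ≈ 25.588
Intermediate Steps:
h(F) = -5 + 1/(3 + F) (h(F) = -5 + 1/(F + 3) = -5 + 1/(3 + F))
I(p, J) = 1 (I(p, J) = 1**2 = 1)
n = -90/17 (n = -5 + (0/1 + 5/(-17)) = -5 + (0*1 + 5*(-1/17)) = -5 + (0 - 5/17) = -5 - 5/17 = -90/17 ≈ -5.2941)
(n*I(0, f))*h(3) = (-90/17*1)*((-14 - 5*3)/(3 + 3)) = -90*(-14 - 15)/(17*6) = -15*(-29)/17 = -90/17*(-29/6) = 435/17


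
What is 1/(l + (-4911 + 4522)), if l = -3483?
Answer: -1/3872 ≈ -0.00025826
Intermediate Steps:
1/(l + (-4911 + 4522)) = 1/(-3483 + (-4911 + 4522)) = 1/(-3483 - 389) = 1/(-3872) = -1/3872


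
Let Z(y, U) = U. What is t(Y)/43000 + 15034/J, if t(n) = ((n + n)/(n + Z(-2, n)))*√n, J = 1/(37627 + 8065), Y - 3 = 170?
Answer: 686933528 + √173/43000 ≈ 6.8693e+8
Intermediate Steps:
Y = 173 (Y = 3 + 170 = 173)
J = 1/45692 ≈ 2.1886e-5
t(n) = √n (t(n) = ((n + n)/(n + n))*√n = ((2*n)/((2*n)))*√n = ((2*n)*(1/(2*n)))*√n = 1*√n = √n)
t(Y)/43000 + 15034/J = √173/43000 + 15034/(1/45692) = √173*(1/43000) + 15034*45692 = √173/43000 + 686933528 = 686933528 + √173/43000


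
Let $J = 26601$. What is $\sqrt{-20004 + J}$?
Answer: $3 \sqrt{733} \approx 81.222$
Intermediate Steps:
$\sqrt{-20004 + J} = \sqrt{-20004 + 26601} = \sqrt{6597} = 3 \sqrt{733}$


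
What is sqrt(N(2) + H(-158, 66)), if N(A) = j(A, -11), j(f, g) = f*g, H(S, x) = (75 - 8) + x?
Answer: sqrt(111) ≈ 10.536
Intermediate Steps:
H(S, x) = 67 + x
N(A) = -11*A (N(A) = A*(-11) = -11*A)
sqrt(N(2) + H(-158, 66)) = sqrt(-11*2 + (67 + 66)) = sqrt(-22 + 133) = sqrt(111)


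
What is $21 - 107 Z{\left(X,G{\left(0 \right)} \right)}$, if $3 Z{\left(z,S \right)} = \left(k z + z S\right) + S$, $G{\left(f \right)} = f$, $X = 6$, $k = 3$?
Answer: $-621$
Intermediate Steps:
$Z{\left(z,S \right)} = z + \frac{S}{3} + \frac{S z}{3}$ ($Z{\left(z,S \right)} = \frac{\left(3 z + z S\right) + S}{3} = \frac{\left(3 z + S z\right) + S}{3} = \frac{S + 3 z + S z}{3} = z + \frac{S}{3} + \frac{S z}{3}$)
$21 - 107 Z{\left(X,G{\left(0 \right)} \right)} = 21 - 107 \left(6 + \frac{1}{3} \cdot 0 + \frac{1}{3} \cdot 0 \cdot 6\right) = 21 - 107 \left(6 + 0 + 0\right) = 21 - 642 = -621$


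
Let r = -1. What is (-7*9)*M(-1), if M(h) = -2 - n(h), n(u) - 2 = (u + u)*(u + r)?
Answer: 504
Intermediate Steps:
n(u) = 2 + 2*u*(-1 + u) (n(u) = 2 + (u + u)*(u - 1) = 2 + (2*u)*(-1 + u) = 2 + 2*u*(-1 + u))
M(h) = -4 - 2*h² + 2*h (M(h) = -2 - (2 - 2*h + 2*h²) = -2 + (-2 - 2*h² + 2*h) = -4 - 2*h² + 2*h)
(-7*9)*M(-1) = (-7*9)*(-4 - 2*(-1)² + 2*(-1)) = -63*(-4 - 2*1 - 2) = -63*(-4 - 2 - 2) = -63*(-8) = 504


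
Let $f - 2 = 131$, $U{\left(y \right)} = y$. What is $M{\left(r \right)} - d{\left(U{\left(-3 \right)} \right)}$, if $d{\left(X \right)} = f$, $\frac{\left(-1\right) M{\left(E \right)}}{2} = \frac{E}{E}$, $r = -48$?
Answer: $-135$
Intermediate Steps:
$M{\left(E \right)} = -2$ ($M{\left(E \right)} = - 2 \frac{E}{E} = \left(-2\right) 1 = -2$)
$f = 133$ ($f = 2 + 131 = 133$)
$d{\left(X \right)} = 133$
$M{\left(r \right)} - d{\left(U{\left(-3 \right)} \right)} = -2 - 133 = -135$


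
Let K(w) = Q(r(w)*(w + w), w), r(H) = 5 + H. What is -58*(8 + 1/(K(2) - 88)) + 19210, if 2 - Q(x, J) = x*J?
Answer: 1330995/71 ≈ 18746.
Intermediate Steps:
Q(x, J) = 2 - J*x (Q(x, J) = 2 - x*J = 2 - J*x)
K(w) = 2 - 2*w**2*(5 + w) (K(w) = 2 - w*(5 + w)*(w + w) = 2 - w*(5 + w)*(2*w) = 2 - w*2*w*(5 + w) = 2 - 2*w**2*(5 + w))
-58*(8 + 1/(K(2) - 88)) + 19210 = -58*(8 + 1/((2 - 2*2**2*(5 + 2)) - 88)) + 19210 = -58*(8 + 1/((2 - 2*4*7) - 88)) + 19210 = -58*(8 + 1/((2 - 56) - 88)) + 19210 = -58*(8 + 1/(-54 - 88)) + 19210 = -58*(8 + 1/(-142)) + 19210 = -58*(8 - 1/142) + 19210 = -58*1135/142 + 19210 = -32915/71 + 19210 = 1330995/71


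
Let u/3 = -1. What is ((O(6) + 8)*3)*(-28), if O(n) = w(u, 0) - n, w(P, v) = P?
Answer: 84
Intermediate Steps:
u = -3 (u = 3*(-1) = -3)
O(n) = -3 - n
((O(6) + 8)*3)*(-28) = (((-3 - 1*6) + 8)*3)*(-28) = (((-3 - 6) + 8)*3)*(-28) = ((-9 + 8)*3)*(-28) = -1*3*(-28) = -3*(-28) = 84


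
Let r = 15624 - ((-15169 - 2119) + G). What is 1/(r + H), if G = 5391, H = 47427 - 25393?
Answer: 1/49555 ≈ 2.0180e-5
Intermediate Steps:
H = 22034
r = 27521 (r = 15624 - ((-15169 - 2119) + 5391) = 15624 - (-17288 + 5391) = 15624 - 1*(-11897) = 15624 + 11897 = 27521)
1/(r + H) = 1/(27521 + 22034) = 1/49555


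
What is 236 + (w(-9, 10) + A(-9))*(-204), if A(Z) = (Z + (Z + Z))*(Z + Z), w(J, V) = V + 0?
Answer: -100948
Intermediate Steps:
w(J, V) = V
A(Z) = 6*Z² (A(Z) = (Z + 2*Z)*(2*Z) = (3*Z)*(2*Z) = 6*Z²)
236 + (w(-9, 10) + A(-9))*(-204) = 236 + (10 + 6*(-9)²)*(-204) = 236 + (10 + 6*81)*(-204) = 236 + (10 + 486)*(-204) = 236 + 496*(-204) = 236 - 101184 = -100948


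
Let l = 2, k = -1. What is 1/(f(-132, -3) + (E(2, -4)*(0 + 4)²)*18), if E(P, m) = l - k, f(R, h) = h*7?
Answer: 1/843 ≈ 0.0011862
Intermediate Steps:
f(R, h) = 7*h
E(P, m) = 3 (E(P, m) = 2 - 1*(-1) = 2 + 1 = 3)
1/(f(-132, -3) + (E(2, -4)*(0 + 4)²)*18) = 1/(7*(-3) + (3*(0 + 4)²)*18) = 1/(-21 + (3*4²)*18) = 1/(-21 + (3*16)*18) = 1/(-21 + 48*18) = 1/(-21 + 864) = 1/843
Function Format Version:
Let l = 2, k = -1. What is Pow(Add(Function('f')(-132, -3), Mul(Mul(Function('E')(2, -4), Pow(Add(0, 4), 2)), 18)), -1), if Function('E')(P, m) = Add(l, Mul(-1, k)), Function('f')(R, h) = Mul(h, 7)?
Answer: Rational(1, 843) ≈ 0.0011862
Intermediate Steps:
Function('f')(R, h) = Mul(7, h)
Function('E')(P, m) = 3 (Function('E')(P, m) = Add(2, Mul(-1, -1)) = Add(2, 1) = 3)
Pow(Add(Function('f')(-132, -3), Mul(Mul(Function('E')(2, -4), Pow(Add(0, 4), 2)), 18)), -1) = Pow(Add(Mul(7, -3), Mul(Mul(3, Pow(Add(0, 4), 2)), 18)), -1) = Pow(Add(-21, Mul(Mul(3, Pow(4, 2)), 18)), -1) = Pow(Add(-21, Mul(Mul(3, 16), 18)), -1) = Pow(Add(-21, Mul(48, 18)), -1) = Pow(Add(-21, 864), -1) = Pow(843, -1) = Rational(1, 843)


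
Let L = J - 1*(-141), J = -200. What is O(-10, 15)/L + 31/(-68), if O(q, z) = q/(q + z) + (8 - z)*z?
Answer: 5447/4012 ≈ 1.3577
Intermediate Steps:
O(q, z) = q/(q + z) + z*(8 - z)
L = -59 (L = -200 - 1*(-141) = -200 + 141 = -59)
O(-10, 15)/L + 31/(-68) = ((-10 - 1*15³ + 8*15² - 1*(-10)*15² + 8*(-10)*15)/(-10 + 15))/(-59) + 31/(-68) = ((-10 - 1*3375 + 8*225 - 1*(-10)*225 - 1200)/5)*(-1/59) + 31*(-1/68) = ((-10 - 3375 + 1800 + 2250 - 1200)/5)*(-1/59) - 31/68 = ((⅕)*(-535))*(-1/59) - 31/68 = -107*(-1/59) - 31/68 = 107/59 - 31/68 = 5447/4012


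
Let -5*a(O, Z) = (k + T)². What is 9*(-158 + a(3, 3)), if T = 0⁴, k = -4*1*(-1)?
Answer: -7254/5 ≈ -1450.8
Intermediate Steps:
k = 4 (k = -4*(-1) = 4)
T = 0
a(O, Z) = -16/5 (a(O, Z) = -(4 + 0)²/5 = -⅕*4² = -⅕*16 = -16/5)
9*(-158 + a(3, 3)) = 9*(-158 - 16/5) = 9*(-806/5) = -7254/5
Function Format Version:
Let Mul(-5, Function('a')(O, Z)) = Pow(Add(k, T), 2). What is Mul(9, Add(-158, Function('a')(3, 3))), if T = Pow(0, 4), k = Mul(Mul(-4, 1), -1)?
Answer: Rational(-7254, 5) ≈ -1450.8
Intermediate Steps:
k = 4 (k = Mul(-4, -1) = 4)
T = 0
Function('a')(O, Z) = Rational(-16, 5) (Function('a')(O, Z) = Mul(Rational(-1, 5), Pow(Add(4, 0), 2)) = Mul(Rational(-1, 5), Pow(4, 2)) = Mul(Rational(-1, 5), 16) = Rational(-16, 5))
Mul(9, Add(-158, Function('a')(3, 3))) = Mul(9, Add(-158, Rational(-16, 5))) = Mul(9, Rational(-806, 5)) = Rational(-7254, 5)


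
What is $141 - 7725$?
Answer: $-7584$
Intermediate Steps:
$141 - 7725 = -7584$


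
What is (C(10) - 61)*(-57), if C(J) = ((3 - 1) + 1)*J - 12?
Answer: 2451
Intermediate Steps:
C(J) = -12 + 3*J (C(J) = (2 + 1)*J - 12 = 3*J - 12 = -12 + 3*J)
(C(10) - 61)*(-57) = ((-12 + 3*10) - 61)*(-57) = ((-12 + 30) - 61)*(-57) = (18 - 61)*(-57) = -43*(-57) = 2451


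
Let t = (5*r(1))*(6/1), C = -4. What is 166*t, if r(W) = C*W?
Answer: -19920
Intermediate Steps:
r(W) = -4*W
t = -120 (t = (5*(-4*1))*(6/1) = (5*(-4))*(6*1) = -20*6 = -120)
166*t = 166*(-120) = -19920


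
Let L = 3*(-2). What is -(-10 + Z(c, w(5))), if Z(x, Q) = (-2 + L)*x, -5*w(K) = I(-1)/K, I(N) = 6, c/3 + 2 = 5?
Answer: 82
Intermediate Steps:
c = 9 (c = -6 + 3*5 = -6 + 15 = 9)
L = -6
w(K) = -6/(5*K)
Z(x, Q) = -8*x (Z(x, Q) = (-2 - 6)*x = -8*x)
-(-10 + Z(c, w(5))) = -(-10 - 8*9) = -(-10 - 72) = -1*(-82) = 82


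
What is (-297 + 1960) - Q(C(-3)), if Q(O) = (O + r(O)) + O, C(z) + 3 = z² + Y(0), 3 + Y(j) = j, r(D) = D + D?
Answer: 1651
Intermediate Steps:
r(D) = 2*D
Y(j) = -3 + j
C(z) = -6 + z² (C(z) = -3 + (z² + (-3 + 0)) = -3 + (z² - 3) = -3 + (-3 + z²) = -6 + z²)
Q(O) = 4*O (Q(O) = (O + 2*O) + O = 3*O + O = 4*O)
(-297 + 1960) - Q(C(-3)) = (-297 + 1960) - 4*(-6 + (-3)²) = 1663 - 4*(-6 + 9) = 1663 - 4*3 = 1663 - 1*12 = 1663 - 12 = 1651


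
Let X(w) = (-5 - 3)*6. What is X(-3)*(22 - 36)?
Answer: 672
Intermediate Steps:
X(w) = -48 (X(w) = -8*6 = -48)
X(-3)*(22 - 36) = -48*(22 - 36) = -48*(-14) = 672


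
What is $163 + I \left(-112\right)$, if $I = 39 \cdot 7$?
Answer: $-30413$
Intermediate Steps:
$I = 273$
$163 + I \left(-112\right) = 163 + 273 \left(-112\right) = 163 - 30576 = -30413$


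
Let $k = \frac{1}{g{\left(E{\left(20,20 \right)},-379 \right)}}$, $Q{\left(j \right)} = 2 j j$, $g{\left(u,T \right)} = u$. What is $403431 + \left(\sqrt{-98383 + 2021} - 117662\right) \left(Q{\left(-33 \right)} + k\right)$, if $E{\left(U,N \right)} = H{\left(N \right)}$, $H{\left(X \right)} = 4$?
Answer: $- \frac{511787641}{2} + \frac{8713 i \sqrt{96362}}{4} \approx -2.5589 \cdot 10^{8} + 6.7618 \cdot 10^{5} i$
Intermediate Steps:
$E{\left(U,N \right)} = 4$
$Q{\left(j \right)} = 2 j^{2}$
$k = \frac{1}{4} \approx 0.25$
$403431 + \left(\sqrt{-98383 + 2021} - 117662\right) \left(Q{\left(-33 \right)} + k\right) = 403431 + \left(\sqrt{-98383 + 2021} - 117662\right) \left(2 \left(-33\right)^{2} + \frac{1}{4}\right) = 403431 + \left(\sqrt{-96362} - 117662\right) \left(2 \cdot 1089 + \frac{1}{4}\right) = 403431 + \left(i \sqrt{96362} - 117662\right) \left(2178 + \frac{1}{4}\right) = 403431 + \left(-117662 + i \sqrt{96362}\right) \frac{8713}{4} = 403431 - \left(\frac{512594503}{2} - \frac{8713 i \sqrt{96362}}{4}\right) = - \frac{511787641}{2} + \frac{8713 i \sqrt{96362}}{4}$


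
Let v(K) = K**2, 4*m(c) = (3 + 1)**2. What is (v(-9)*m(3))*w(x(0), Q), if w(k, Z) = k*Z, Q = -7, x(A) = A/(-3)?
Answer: 0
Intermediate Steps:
x(A) = -A/3 (x(A) = A*(-1/3) = -A/3)
m(c) = 4 (m(c) = (3 + 1)**2/4 = (1/4)*4**2 = (1/4)*16 = 4)
w(k, Z) = Z*k
(v(-9)*m(3))*w(x(0), Q) = ((-9)**2*4)*(-(-7)*0/3) = (81*4)*(-7*0) = 324*0 = 0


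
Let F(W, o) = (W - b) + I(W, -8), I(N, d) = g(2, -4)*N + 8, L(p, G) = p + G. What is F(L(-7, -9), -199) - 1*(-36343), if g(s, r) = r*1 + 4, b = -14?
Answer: 36349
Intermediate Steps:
L(p, G) = G + p
g(s, r) = 4 + r (g(s, r) = r + 4 = 4 + r)
I(N, d) = 8 (I(N, d) = (4 - 4)*N + 8 = 0*N + 8 = 0 + 8 = 8)
F(W, o) = 22 + W (F(W, o) = (W - 1*(-14)) + 8 = (W + 14) + 8 = (14 + W) + 8 = 22 + W)
F(L(-7, -9), -199) - 1*(-36343) = (22 + (-9 - 7)) - 1*(-36343) = (22 - 16) + 36343 = 6 + 36343 = 36349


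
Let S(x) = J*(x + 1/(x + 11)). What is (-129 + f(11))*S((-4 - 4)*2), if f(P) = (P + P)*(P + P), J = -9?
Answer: 51759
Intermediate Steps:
f(P) = 4*P² (f(P) = (2*P)*(2*P) = 4*P²)
S(x) = -9*x - 9/(11 + x) (S(x) = -9*(x + 1/(x + 11)) = -9*(x + 1/(11 + x)) = -9*x - 9/(11 + x))
(-129 + f(11))*S((-4 - 4)*2) = (-129 + 4*11²)*(9*(-1 - ((-4 - 4)*2)² - 11*(-4 - 4)*2)/(11 + (-4 - 4)*2)) = (-129 + 4*121)*(9*(-1 - (-8*2)² - (-88)*2)/(11 - 8*2)) = (-129 + 484)*(9*(-1 - 1*(-16)² - 11*(-16))/(11 - 16)) = 355*(9*(-1 - 1*256 + 176)/(-5)) = 355*(9*(-⅕)*(-1 - 256 + 176)) = 355*(9*(-⅕)*(-81)) = 355*(729/5) = 51759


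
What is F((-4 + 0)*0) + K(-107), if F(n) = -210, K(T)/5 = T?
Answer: -745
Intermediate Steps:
K(T) = 5*T
F((-4 + 0)*0) + K(-107) = -210 + 5*(-107) = -210 - 535 = -745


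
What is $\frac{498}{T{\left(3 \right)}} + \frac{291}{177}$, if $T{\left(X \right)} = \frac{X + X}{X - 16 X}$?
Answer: $- \frac{220268}{59} \approx -3733.4$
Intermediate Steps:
$T{\left(X \right)} = - \frac{2}{15}$ ($T{\left(X \right)} = \frac{2 X}{\left(-15\right) X} = 2 X \left(- \frac{1}{15 X}\right) = - \frac{2}{15}$)
$\frac{498}{T{\left(3 \right)}} + \frac{291}{177} = \frac{498}{- \frac{2}{15}} + \frac{291}{177} = 498 \left(- \frac{15}{2}\right) + 291 \cdot \frac{1}{177} = -3735 + \frac{97}{59} = - \frac{220268}{59}$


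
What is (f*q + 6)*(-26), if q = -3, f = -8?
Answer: -780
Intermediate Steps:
(f*q + 6)*(-26) = (-8*(-3) + 6)*(-26) = (24 + 6)*(-26) = 30*(-26) = -780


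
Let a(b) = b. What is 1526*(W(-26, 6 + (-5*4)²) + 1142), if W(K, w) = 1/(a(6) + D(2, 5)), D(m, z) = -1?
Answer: 8714986/5 ≈ 1.7430e+6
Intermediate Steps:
W(K, w) = ⅕ (W(K, w) = 1/(6 - 1) = 1/5 = ⅕)
1526*(W(-26, 6 + (-5*4)²) + 1142) = 1526*(⅕ + 1142) = 1526*(5711/5) = 8714986/5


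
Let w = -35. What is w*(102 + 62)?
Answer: -5740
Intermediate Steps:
w*(102 + 62) = -35*(102 + 62) = -35*164 = -5740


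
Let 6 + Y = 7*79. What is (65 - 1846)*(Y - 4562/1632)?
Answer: -790890451/816 ≈ -9.6923e+5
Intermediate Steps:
Y = 547 (Y = -6 + 7*79 = -6 + 553 = 547)
(65 - 1846)*(Y - 4562/1632) = (65 - 1846)*(547 - 4562/1632) = -1781*(547 - 4562*1/1632) = -1781*(547 - 2281/816) = -1781*444071/816 = -790890451/816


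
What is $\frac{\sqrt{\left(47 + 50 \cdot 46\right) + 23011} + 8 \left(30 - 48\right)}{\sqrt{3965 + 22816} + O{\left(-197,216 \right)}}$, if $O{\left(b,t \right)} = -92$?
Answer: $- \frac{13248}{18317} - \frac{144 \sqrt{26781}}{18317} + \frac{\sqrt{679112598}}{18317} + \frac{92 \sqrt{25358}}{18317} \approx 0.21273$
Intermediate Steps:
$\frac{\sqrt{\left(47 + 50 \cdot 46\right) + 23011} + 8 \left(30 - 48\right)}{\sqrt{3965 + 22816} + O{\left(-197,216 \right)}} = \frac{\sqrt{\left(47 + 50 \cdot 46\right) + 23011} + 8 \left(30 - 48\right)}{\sqrt{3965 + 22816} - 92} = \frac{\sqrt{\left(47 + 2300\right) + 23011} + 8 \left(-18\right)}{\sqrt{26781} - 92} = \frac{\sqrt{2347 + 23011} - 144}{-92 + \sqrt{26781}} = \frac{\sqrt{25358} - 144}{-92 + \sqrt{26781}} = \frac{-144 + \sqrt{25358}}{-92 + \sqrt{26781}}$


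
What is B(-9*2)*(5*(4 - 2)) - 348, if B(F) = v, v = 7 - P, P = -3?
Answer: -248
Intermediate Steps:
v = 10 (v = 7 - 1*(-3) = 7 + 3 = 10)
B(F) = 10
B(-9*2)*(5*(4 - 2)) - 348 = 10*(5*(4 - 2)) - 348 = 10*(5*2) - 348 = 10*10 - 348 = 100 - 348 = -248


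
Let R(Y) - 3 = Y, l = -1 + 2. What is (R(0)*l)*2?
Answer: 6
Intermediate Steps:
l = 1
R(Y) = 3 + Y
(R(0)*l)*2 = ((3 + 0)*1)*2 = (3*1)*2 = 3*2 = 6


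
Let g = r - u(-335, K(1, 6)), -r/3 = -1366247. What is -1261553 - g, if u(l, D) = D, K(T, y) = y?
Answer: -5360288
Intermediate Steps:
r = 4098741 (r = -3*(-1366247) = 4098741)
g = 4098735 (g = 4098741 - 1*6 = 4098741 - 6 = 4098735)
-1261553 - g = -1261553 - 1*4098735 = -1261553 - 4098735 = -5360288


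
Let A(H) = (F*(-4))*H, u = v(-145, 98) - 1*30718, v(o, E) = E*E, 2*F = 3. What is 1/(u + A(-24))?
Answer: -1/20970 ≈ -4.7687e-5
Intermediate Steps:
F = 3/2 (F = (½)*3 = 3/2 ≈ 1.5000)
v(o, E) = E²
u = -21114 (u = 98² - 1*30718 = 9604 - 30718 = -21114)
A(H) = -6*H (A(H) = ((3/2)*(-4))*H = -6*H)
1/(u + A(-24)) = 1/(-21114 - 6*(-24)) = 1/(-21114 + 144) = 1/(-20970) = -1/20970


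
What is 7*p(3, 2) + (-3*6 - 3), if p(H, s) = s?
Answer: -7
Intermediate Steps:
7*p(3, 2) + (-3*6 - 3) = 7*2 + (-3*6 - 3) = 14 + (-18 - 3) = 14 - 21 = -7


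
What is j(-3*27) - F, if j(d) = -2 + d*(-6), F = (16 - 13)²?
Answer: 475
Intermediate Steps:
F = 9 (F = 3² = 9)
j(d) = -2 - 6*d
j(-3*27) - F = (-2 - (-18)*27) - 1*9 = (-2 - 6*(-81)) - 9 = (-2 + 486) - 9 = 484 - 9 = 475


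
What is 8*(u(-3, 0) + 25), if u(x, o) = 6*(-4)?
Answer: 8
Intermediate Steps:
u(x, o) = -24
8*(u(-3, 0) + 25) = 8*(-24 + 25) = 8*1 = 8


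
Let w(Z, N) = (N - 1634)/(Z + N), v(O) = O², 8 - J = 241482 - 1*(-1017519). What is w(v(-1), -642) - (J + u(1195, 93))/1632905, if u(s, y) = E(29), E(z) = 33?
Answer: 904697028/209338421 ≈ 4.3217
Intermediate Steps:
J = -1258993 (J = 8 - (241482 - 1*(-1017519)) = 8 - (241482 + 1017519) = 8 - 1*1259001 = 8 - 1259001 = -1258993)
u(s, y) = 33
w(Z, N) = (-1634 + N)/(N + Z)
w(v(-1), -642) - (J + u(1195, 93))/1632905 = (-1634 - 642)/(-642 + (-1)²) - (-1258993 + 33)/1632905 = -2276/(-642 + 1) - (-1258960)/1632905 = -2276/(-641) - 1*(-251792/326581) = -1/641*(-2276) + 251792/326581 = 2276/641 + 251792/326581 = 904697028/209338421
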